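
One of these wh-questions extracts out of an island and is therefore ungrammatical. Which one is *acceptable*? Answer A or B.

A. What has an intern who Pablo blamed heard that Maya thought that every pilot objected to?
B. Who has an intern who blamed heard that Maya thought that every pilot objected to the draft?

In B, the wh-phrase is extracted from inside a complex-NP island (relative clause) (introduced by "who"), which blocks movement.
In A, the extraction path crosses only that-complement boundaries, which are transparent.
So A is grammatical.

A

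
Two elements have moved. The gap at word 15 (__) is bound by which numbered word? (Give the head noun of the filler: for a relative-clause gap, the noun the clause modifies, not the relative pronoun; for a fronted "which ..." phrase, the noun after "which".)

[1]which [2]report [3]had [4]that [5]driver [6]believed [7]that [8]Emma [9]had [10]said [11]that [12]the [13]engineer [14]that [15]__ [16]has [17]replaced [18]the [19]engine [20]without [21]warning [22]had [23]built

The marked gap is inside the relative clause, the subject of "replaced".
Its filler is the head noun "engineer" (via "that"), at word 13.
(The other dependency links word 2 to a gap after word 23.)

13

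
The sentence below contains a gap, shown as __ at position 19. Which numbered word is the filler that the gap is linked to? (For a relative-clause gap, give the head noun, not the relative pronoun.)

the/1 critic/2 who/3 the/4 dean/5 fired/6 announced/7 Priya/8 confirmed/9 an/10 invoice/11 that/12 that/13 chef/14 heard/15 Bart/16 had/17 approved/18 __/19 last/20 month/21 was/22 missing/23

The gap at 19 is the object of "approved", inside a relative clause.
The relative pronoun is "that" (word 12); it is bound by the head noun immediately before it.
Its filler is the head noun "invoice", at word 11.

11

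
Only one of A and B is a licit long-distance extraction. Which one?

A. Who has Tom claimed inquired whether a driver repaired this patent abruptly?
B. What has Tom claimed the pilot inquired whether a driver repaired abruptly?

In B, the wh-phrase is extracted from inside a wh-island (introduced by "whether"), which blocks movement.
In A, the extraction path crosses only that-complement boundaries, which are transparent.
So A is grammatical.

A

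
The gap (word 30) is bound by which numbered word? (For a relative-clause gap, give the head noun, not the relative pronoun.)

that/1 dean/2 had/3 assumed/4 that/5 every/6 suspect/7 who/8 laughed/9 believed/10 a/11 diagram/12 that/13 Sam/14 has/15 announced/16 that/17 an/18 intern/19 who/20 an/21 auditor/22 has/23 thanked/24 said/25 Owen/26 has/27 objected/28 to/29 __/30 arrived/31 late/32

The gap at 30 is the prepositional object of "objected", inside a relative clause.
The relative pronoun is "that" (word 13); it is bound by the head noun immediately before it.
Its filler is the head noun "diagram", at word 12.

12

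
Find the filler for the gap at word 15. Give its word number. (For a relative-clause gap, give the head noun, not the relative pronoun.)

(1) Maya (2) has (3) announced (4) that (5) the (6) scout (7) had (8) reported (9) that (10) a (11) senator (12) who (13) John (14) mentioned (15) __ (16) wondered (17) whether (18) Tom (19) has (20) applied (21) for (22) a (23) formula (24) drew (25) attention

The gap at 15 is the subject of "wondered", inside a relative clause.
The relative pronoun is "who" (word 12); it is bound by the head noun immediately before it.
Its filler is the head noun "senator", at word 11.

11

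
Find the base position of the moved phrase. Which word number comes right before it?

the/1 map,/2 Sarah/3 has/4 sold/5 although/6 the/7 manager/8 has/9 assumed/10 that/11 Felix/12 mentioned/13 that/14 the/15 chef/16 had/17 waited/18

5

The displaced element is "the map" (word 2).
It functions as the direct object of "sold", so the gap sits immediately after word 5 ("sold").
Base order: Sarah has sold the map although the manager has assumed that Felix mentioned that the chef had waited.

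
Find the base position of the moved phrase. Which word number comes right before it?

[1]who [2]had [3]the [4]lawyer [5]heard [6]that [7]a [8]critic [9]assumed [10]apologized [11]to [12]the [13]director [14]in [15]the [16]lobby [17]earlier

9

The displaced element is "who" (word 1).
It is linked across 2 clause boundaries (that → Ø).
It functions as the subject of "apologized", so the gap sits immediately after word 9 ("assumed").
Base order: The lawyer had heard that a critic assumed that who apologized to the director in the lobby earlier.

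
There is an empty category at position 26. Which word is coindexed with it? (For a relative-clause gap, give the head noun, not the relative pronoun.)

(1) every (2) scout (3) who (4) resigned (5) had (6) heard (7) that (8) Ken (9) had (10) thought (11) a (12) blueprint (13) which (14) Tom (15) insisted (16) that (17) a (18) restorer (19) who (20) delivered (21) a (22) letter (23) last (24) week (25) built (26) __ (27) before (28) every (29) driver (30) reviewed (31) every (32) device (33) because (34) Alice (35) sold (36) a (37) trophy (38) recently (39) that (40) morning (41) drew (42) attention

The gap at 26 is the object of "built", inside a relative clause.
The relative pronoun is "which" (word 13); it is bound by the head noun immediately before it.
Its filler is the head noun "blueprint", at word 12.

12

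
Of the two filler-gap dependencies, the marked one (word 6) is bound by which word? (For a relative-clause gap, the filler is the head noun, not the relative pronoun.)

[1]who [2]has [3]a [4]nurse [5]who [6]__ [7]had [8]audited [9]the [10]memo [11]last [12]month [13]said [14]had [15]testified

The marked gap is inside the relative clause, the subject of "audited".
Its filler is the head noun "nurse" (via "who"), at word 4.
(The other dependency links word 1 to a gap after word 13.)

4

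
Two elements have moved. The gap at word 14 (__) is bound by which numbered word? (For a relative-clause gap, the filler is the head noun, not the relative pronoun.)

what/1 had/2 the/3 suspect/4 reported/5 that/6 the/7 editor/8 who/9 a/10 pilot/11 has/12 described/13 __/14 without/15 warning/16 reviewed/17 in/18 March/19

The marked gap is inside the relative clause, the direct object of "described".
Its filler is the head noun "editor" (via "who"), at word 8.
(The other dependency links word 1 to a gap after word 17.)

8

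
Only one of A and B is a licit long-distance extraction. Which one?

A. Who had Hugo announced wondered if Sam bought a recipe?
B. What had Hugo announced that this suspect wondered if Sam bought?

In B, the wh-phrase is extracted from inside a wh-island (introduced by "if"), which blocks movement.
In A, the extraction path crosses only that-complement boundaries, which are transparent.
So A is grammatical.

A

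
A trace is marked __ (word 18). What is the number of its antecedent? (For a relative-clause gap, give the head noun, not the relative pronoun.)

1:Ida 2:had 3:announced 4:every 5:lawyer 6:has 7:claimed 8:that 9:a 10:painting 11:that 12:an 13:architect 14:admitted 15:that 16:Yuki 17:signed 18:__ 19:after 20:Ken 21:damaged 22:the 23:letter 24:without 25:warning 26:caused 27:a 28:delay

The gap at 18 is the object of "signed", inside a relative clause.
The relative pronoun is "that" (word 11); it is bound by the head noun immediately before it.
Its filler is the head noun "painting", at word 10.

10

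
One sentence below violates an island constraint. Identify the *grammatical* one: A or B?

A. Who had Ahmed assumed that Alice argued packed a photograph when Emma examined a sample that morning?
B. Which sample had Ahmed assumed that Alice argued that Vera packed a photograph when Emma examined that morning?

A

In B, the wh-phrase is extracted from inside an adjunct island (introduced by "when"), which blocks movement.
In A, the extraction path crosses only that-complement boundaries, which are transparent.
So A is grammatical.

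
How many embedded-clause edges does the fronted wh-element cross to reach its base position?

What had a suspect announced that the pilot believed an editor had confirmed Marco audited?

"what" is extracted from the object of "audited".
Boundaries crossed, outermost first: [that], [Ø], [Ø] — 3 in total.

3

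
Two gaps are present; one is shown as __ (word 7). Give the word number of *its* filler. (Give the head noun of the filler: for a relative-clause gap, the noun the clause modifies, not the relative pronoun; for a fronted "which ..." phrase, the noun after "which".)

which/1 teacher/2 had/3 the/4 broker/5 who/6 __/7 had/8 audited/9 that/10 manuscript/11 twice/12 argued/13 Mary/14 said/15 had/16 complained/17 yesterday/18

5

The marked gap is inside the relative clause, the subject of "audited".
Its filler is the head noun "broker" (via "who"), at word 5.
(The other dependency links word 2 to a gap after word 15.)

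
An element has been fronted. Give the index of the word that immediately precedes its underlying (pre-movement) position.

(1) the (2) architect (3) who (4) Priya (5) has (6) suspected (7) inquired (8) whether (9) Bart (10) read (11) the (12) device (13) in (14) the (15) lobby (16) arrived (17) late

6

The displaced element is "the architect" (word 2).
It is linked across 1 clause boundary (Ø).
It functions as the subject of "inquired", so the gap sits immediately after word 6 ("suspected").
Base order: Priya has suspected that the architect inquired whether Bart read the device in the lobby.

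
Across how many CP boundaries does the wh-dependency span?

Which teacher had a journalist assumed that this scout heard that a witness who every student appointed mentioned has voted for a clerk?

3

"which teacher" is extracted from the subject of "voted".
Boundaries crossed, outermost first: [that], [that], [Ø] — 3 in total.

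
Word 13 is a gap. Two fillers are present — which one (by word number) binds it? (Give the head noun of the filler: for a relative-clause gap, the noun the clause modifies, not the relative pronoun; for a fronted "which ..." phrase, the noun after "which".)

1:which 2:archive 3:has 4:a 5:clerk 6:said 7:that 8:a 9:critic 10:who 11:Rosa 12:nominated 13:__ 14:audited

9

The marked gap is inside the relative clause, the direct object of "nominated".
Its filler is the head noun "critic" (via "who"), at word 9.
(The other dependency links word 2 to a gap after word 14.)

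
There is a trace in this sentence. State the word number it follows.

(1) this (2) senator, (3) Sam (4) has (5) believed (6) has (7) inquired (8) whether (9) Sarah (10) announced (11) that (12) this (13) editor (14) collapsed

The displaced element is "this senator" (word 2).
It is linked across 1 clause boundary (Ø).
It functions as the subject of "inquired", so the gap sits immediately after word 5 ("believed").
Base order: Sam has believed this senator has inquired whether Sarah announced that this editor collapsed.

5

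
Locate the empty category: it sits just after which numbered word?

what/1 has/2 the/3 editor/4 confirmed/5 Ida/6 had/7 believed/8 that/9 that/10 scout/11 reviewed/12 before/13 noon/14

The displaced element is "what" (word 1).
It is linked across 2 clause boundaries (Ø → that).
It functions as the direct object of "reviewed", so the gap sits immediately after word 12 ("reviewed").
Base order: The editor has confirmed Ida had believed that that scout reviewed what before noon.

12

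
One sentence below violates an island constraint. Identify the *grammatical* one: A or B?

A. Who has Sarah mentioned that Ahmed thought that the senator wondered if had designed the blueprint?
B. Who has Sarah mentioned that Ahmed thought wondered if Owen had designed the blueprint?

In A, the wh-phrase is extracted from inside a wh-island (introduced by "if"), which blocks movement.
In B, the extraction path crosses only that-complement boundaries, which are transparent.
So B is grammatical.

B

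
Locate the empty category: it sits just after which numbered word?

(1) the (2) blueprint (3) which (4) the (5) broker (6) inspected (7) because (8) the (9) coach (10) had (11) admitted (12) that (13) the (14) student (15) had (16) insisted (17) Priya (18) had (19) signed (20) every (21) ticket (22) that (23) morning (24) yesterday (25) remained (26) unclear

The displaced element is "the blueprint" (word 2).
It functions as the direct object of "inspected", so the gap sits immediately after word 6 ("inspected").
Base order: The broker inspected the blueprint because the coach had admitted that the student had insisted Priya had signed every ticket that morning yesterday.

6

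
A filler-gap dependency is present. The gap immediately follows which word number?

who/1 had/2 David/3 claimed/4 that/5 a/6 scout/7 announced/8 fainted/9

The displaced element is "who" (word 1).
It is linked across 2 clause boundaries (that → Ø).
It functions as the subject of "fainted", so the gap sits immediately after word 8 ("announced").
Base order: David had claimed that a scout announced that who fainted.

8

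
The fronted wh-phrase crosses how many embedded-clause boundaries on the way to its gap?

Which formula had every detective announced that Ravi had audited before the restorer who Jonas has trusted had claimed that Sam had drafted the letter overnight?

"which formula" is extracted from the object of "audited".
Boundaries crossed, outermost first: [that] — 1 in total.

1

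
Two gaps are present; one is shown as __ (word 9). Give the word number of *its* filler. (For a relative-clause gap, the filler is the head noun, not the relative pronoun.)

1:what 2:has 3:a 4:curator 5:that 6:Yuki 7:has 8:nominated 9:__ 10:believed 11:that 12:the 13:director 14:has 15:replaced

The marked gap is inside the relative clause, the direct object of "nominated".
Its filler is the head noun "curator" (via "that"), at word 4.
(The other dependency links word 1 to a gap after word 15.)

4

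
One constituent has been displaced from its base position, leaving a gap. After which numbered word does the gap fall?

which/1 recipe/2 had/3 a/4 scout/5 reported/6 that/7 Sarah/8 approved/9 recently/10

The displaced element is "which recipe" (word 2).
It is linked across 1 clause boundary (that).
It functions as the direct object of "approved", so the gap sits immediately after word 9 ("approved").
Base order: A scout had reported that Sarah approved which recipe recently.

9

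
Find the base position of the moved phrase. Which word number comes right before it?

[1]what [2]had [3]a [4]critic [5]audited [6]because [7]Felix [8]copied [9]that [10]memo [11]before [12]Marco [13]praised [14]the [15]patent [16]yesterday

5

The displaced element is "what" (word 1).
It functions as the direct object of "audited", so the gap sits immediately after word 5 ("audited").
Base order: A critic had audited what because Felix copied that memo before Marco praised the patent yesterday.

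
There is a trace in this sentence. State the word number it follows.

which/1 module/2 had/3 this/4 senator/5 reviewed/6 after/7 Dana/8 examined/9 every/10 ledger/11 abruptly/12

The displaced element is "which module" (word 2).
It functions as the direct object of "reviewed", so the gap sits immediately after word 6 ("reviewed").
Base order: This senator had reviewed which module after Dana examined every ledger abruptly.

6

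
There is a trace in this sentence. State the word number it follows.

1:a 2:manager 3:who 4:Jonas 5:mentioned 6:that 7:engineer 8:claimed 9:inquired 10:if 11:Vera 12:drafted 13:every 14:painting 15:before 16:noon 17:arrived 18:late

The displaced element is "a manager" (word 2).
It is linked across 2 clause boundaries (Ø → Ø).
It functions as the subject of "inquired", so the gap sits immediately after word 8 ("claimed").
Base order: Jonas mentioned that engineer claimed that a manager inquired if Vera drafted every painting before noon.

8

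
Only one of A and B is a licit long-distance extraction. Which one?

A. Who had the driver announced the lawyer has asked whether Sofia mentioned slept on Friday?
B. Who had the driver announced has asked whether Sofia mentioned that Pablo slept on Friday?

B

In A, the wh-phrase is extracted from inside a wh-island (introduced by "whether"), which blocks movement.
In B, the extraction path crosses only that-complement boundaries, which are transparent.
So B is grammatical.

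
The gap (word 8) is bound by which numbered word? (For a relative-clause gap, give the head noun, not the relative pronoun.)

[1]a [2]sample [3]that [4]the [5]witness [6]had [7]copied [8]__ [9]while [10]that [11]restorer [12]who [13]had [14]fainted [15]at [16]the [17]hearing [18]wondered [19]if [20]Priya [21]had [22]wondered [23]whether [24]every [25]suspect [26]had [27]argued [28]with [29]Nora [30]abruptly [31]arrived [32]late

The gap at 8 is the object of "copied", inside a relative clause.
The relative pronoun is "that" (word 3); it is bound by the head noun immediately before it.
Its filler is the head noun "sample", at word 2.

2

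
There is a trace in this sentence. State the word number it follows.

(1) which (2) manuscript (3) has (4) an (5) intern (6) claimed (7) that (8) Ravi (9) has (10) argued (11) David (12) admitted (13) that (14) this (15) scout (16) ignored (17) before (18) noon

16

The displaced element is "which manuscript" (word 2).
It is linked across 3 clause boundaries (that → Ø → that).
It functions as the direct object of "ignored", so the gap sits immediately after word 16 ("ignored").
Base order: An intern has claimed that Ravi has argued David admitted that this scout ignored which manuscript before noon.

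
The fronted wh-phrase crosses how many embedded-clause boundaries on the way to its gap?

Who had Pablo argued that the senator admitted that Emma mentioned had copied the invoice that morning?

3

"who" is extracted from the subject of "copied".
Boundaries crossed, outermost first: [that], [that], [Ø] — 3 in total.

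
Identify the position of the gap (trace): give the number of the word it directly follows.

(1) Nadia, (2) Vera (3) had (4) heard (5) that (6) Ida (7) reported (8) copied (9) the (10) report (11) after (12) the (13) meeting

7

The displaced element is "Nadia" (word 1).
It is linked across 2 clause boundaries (that → Ø).
It functions as the subject of "copied", so the gap sits immediately after word 7 ("reported").
Base order: Vera had heard that Ida reported that Nadia copied the report after the meeting.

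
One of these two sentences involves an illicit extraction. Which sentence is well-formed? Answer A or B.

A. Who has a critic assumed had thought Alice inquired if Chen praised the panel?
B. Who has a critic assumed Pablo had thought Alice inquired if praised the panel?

In B, the wh-phrase is extracted from inside a wh-island (introduced by "if"), which blocks movement.
In A, the extraction path crosses only that-complement boundaries, which are transparent.
So A is grammatical.

A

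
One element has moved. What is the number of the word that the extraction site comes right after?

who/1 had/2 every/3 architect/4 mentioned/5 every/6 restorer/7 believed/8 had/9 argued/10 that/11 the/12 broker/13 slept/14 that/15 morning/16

The displaced element is "who" (word 1).
It is linked across 2 clause boundaries (Ø → Ø).
It functions as the subject of "argued", so the gap sits immediately after word 8 ("believed").
Base order: Every architect had mentioned every restorer believed that who had argued that the broker slept that morning.

8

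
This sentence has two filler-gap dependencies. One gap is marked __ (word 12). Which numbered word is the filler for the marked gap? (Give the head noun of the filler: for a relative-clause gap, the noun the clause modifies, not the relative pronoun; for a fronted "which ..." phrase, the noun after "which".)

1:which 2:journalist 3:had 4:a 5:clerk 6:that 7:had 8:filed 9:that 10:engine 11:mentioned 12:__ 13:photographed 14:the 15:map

The marked gap is the subject of "photographed".
Its filler is the fronted wh-phrase "which journalist", at word 2.
(The other dependency links word 5 to a gap after word 6.)

2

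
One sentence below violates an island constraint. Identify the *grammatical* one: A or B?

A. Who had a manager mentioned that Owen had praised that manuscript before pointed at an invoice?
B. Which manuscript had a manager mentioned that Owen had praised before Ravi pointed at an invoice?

In A, the wh-phrase is extracted from inside an adjunct island (introduced by "before"), which blocks movement.
In B, the extraction path crosses only that-complement boundaries, which are transparent.
So B is grammatical.

B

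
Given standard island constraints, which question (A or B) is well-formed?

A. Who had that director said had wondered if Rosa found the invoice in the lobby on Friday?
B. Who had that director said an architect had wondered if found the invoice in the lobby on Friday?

A

In B, the wh-phrase is extracted from inside a wh-island (introduced by "if"), which blocks movement.
In A, the extraction path crosses only that-complement boundaries, which are transparent.
So A is grammatical.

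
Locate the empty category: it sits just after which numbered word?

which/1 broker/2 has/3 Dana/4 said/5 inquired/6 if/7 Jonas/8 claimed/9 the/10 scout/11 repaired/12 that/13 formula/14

The displaced element is "which broker" (word 2).
It is linked across 1 clause boundary (Ø).
It functions as the subject of "inquired", so the gap sits immediately after word 5 ("said").
Base order: Dana has said that which broker inquired if Jonas claimed the scout repaired that formula.

5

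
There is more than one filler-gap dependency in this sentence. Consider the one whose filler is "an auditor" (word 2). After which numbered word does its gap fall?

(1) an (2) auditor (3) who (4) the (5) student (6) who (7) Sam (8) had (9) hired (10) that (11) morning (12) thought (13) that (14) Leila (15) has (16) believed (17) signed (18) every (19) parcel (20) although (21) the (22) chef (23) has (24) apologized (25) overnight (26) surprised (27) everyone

The displaced element is "an auditor" (word 2).
It is linked across 2 clause boundaries (that → Ø).
It functions as the subject of "signed", so the gap sits immediately after word 16 ("believed").
Base order: The student who Sam had hired that morning thought that Leila has believed that an auditor signed every parcel although the chef has apologized overnight.

16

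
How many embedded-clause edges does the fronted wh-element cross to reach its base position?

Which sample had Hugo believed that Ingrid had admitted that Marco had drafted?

"which sample" is extracted from the object of "drafted".
Boundaries crossed, outermost first: [that], [that] — 2 in total.

2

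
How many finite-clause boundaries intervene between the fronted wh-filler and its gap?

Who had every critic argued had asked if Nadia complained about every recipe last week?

1

"who" is extracted from the subject of "asked".
Boundaries crossed, outermost first: [Ø] — 1 in total.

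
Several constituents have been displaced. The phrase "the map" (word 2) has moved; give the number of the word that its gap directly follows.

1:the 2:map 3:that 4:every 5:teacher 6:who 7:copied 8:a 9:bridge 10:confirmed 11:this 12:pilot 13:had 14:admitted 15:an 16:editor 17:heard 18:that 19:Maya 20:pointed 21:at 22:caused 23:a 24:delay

21

The displaced element is "the map" (word 2).
It is linked across 3 clause boundaries (Ø → Ø → that).
It functions as the object of the preposition "at" of "pointed", so the gap sits immediately after word 21 ("at").
Base order: Every teacher who copied a bridge confirmed this pilot had admitted an editor heard that Maya pointed at the map.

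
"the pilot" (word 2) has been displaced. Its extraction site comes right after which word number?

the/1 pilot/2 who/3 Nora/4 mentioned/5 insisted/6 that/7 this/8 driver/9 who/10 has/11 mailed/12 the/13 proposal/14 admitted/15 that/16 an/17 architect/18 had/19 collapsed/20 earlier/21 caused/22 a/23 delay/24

5

The displaced element is "the pilot" (word 2).
It is linked across 1 clause boundary (Ø).
It functions as the subject of "insisted", so the gap sits immediately after word 5 ("mentioned").
Base order: Nora mentioned that the pilot insisted that this driver who has mailed the proposal admitted that an architect had collapsed earlier.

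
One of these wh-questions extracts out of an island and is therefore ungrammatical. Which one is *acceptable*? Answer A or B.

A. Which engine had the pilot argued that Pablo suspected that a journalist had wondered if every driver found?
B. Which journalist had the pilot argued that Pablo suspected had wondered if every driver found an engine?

In A, the wh-phrase is extracted from inside a wh-island (introduced by "if"), which blocks movement.
In B, the extraction path crosses only that-complement boundaries, which are transparent.
So B is grammatical.

B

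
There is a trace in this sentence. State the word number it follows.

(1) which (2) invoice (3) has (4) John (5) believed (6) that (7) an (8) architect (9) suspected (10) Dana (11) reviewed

The displaced element is "which invoice" (word 2).
It is linked across 2 clause boundaries (that → Ø).
It functions as the direct object of "reviewed", so the gap sits immediately after word 11 ("reviewed").
Base order: John has believed that an architect suspected Dana reviewed which invoice.

11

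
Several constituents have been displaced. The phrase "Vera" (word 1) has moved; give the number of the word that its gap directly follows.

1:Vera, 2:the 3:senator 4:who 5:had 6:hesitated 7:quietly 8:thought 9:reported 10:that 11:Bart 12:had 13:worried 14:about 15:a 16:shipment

The displaced element is "Vera" (word 1).
It is linked across 1 clause boundary (Ø).
It functions as the subject of "reported", so the gap sits immediately after word 8 ("thought").
Base order: The senator who had hesitated quietly thought Vera reported that Bart had worried about a shipment.

8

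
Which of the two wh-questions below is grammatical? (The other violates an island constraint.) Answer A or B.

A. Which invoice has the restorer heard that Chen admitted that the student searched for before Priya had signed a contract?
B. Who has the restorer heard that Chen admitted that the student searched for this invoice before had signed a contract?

In B, the wh-phrase is extracted from inside an adjunct island (introduced by "before"), which blocks movement.
In A, the extraction path crosses only that-complement boundaries, which are transparent.
So A is grammatical.

A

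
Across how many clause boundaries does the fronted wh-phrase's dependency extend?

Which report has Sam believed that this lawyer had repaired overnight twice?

1

"which report" is extracted from the object of "repaired".
Boundaries crossed, outermost first: [that] — 1 in total.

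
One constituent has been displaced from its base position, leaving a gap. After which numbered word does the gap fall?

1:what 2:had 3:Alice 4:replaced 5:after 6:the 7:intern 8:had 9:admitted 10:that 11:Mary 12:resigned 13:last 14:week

The displaced element is "what" (word 1).
It functions as the direct object of "replaced", so the gap sits immediately after word 4 ("replaced").
Base order: Alice had replaced what after the intern had admitted that Mary resigned last week.

4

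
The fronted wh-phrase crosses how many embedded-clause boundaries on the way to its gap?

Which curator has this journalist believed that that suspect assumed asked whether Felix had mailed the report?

"which curator" is extracted from the subject of "asked".
Boundaries crossed, outermost first: [that], [Ø] — 2 in total.

2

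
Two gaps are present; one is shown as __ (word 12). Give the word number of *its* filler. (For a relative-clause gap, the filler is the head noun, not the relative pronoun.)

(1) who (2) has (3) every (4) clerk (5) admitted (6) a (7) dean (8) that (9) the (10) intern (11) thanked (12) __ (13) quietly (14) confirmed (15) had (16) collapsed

The marked gap is inside the relative clause, the direct object of "thanked".
Its filler is the head noun "dean" (via "that"), at word 7.
(The other dependency links word 1 to a gap after word 14.)

7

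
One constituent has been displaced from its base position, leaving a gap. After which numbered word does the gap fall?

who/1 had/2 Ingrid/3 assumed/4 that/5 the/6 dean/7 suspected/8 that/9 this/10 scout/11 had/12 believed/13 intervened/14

The displaced element is "who" (word 1).
It is linked across 3 clause boundaries (that → that → Ø).
It functions as the subject of "intervened", so the gap sits immediately after word 13 ("believed").
Base order: Ingrid had assumed that the dean suspected that this scout had believed that who intervened.

13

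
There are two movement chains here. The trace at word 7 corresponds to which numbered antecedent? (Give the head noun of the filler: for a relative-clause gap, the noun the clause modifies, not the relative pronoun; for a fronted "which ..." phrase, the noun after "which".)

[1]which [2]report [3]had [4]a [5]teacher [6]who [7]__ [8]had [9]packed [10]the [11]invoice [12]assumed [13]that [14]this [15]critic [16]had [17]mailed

The marked gap is inside the relative clause, the subject of "packed".
Its filler is the head noun "teacher" (via "who"), at word 5.
(The other dependency links word 2 to a gap after word 17.)

5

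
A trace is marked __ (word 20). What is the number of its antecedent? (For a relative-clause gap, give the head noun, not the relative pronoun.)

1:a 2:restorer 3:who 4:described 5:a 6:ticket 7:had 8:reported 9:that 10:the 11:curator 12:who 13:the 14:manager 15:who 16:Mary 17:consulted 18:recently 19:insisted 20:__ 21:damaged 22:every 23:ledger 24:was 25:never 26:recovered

The gap at 20 is the subject of "damaged", inside a relative clause.
The relative pronoun is "who" (word 12); it is bound by the head noun immediately before it.
Its filler is the head noun "curator", at word 11.

11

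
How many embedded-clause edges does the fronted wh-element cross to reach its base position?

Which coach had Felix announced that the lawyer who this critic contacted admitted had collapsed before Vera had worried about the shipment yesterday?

"which coach" is extracted from the subject of "collapsed".
Boundaries crossed, outermost first: [that], [Ø] — 2 in total.

2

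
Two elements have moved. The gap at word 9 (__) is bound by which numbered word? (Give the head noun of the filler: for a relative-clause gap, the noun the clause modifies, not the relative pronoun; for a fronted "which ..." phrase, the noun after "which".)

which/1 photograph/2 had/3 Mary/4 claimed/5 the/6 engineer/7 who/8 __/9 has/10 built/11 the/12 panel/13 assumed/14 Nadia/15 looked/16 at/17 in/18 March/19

7

The marked gap is inside the relative clause, the subject of "built".
Its filler is the head noun "engineer" (via "who"), at word 7.
(The other dependency links word 2 to a gap after word 17.)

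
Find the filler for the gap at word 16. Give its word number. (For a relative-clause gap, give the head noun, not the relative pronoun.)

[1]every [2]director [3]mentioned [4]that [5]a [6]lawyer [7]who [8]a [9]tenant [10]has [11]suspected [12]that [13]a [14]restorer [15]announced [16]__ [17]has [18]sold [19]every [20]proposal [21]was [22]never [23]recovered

The gap at 16 is the subject of "sold", inside a relative clause.
The relative pronoun is "who" (word 7); it is bound by the head noun immediately before it.
Its filler is the head noun "lawyer", at word 6.

6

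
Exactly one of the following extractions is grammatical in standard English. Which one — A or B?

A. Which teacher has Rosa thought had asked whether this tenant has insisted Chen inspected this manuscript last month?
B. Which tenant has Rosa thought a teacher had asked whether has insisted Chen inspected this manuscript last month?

A

In B, the wh-phrase is extracted from inside a wh-island (introduced by "whether"), which blocks movement.
In A, the extraction path crosses only that-complement boundaries, which are transparent.
So A is grammatical.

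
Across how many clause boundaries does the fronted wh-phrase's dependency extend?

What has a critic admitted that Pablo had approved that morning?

1

"what" is extracted from the object of "approved".
Boundaries crossed, outermost first: [that] — 1 in total.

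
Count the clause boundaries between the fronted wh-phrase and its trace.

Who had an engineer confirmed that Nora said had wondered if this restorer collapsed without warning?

"who" is extracted from the subject of "wondered".
Boundaries crossed, outermost first: [that], [Ø] — 2 in total.

2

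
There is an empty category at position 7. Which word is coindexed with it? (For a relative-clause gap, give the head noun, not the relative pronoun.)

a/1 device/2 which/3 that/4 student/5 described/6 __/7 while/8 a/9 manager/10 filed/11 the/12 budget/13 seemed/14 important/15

2

The gap at 7 is the object of "described", inside a relative clause.
The relative pronoun is "which" (word 3); it is bound by the head noun immediately before it.
Its filler is the head noun "device", at word 2.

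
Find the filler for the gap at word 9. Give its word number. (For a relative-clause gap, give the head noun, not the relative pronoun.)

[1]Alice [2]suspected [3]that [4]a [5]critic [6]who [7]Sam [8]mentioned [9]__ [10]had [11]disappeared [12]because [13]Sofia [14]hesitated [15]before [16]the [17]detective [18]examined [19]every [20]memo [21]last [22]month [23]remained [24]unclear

The gap at 9 is the subject of "disappeared", inside a relative clause.
The relative pronoun is "who" (word 6); it is bound by the head noun immediately before it.
Its filler is the head noun "critic", at word 5.

5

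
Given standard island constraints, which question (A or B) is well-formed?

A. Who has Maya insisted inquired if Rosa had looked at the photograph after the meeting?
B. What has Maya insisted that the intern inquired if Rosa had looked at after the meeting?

In B, the wh-phrase is extracted from inside a wh-island (introduced by "if"), which blocks movement.
In A, the extraction path crosses only that-complement boundaries, which are transparent.
So A is grammatical.

A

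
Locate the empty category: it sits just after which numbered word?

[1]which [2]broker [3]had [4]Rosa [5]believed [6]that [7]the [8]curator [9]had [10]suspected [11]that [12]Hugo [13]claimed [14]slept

The displaced element is "which broker" (word 2).
It is linked across 3 clause boundaries (that → that → Ø).
It functions as the subject of "slept", so the gap sits immediately after word 13 ("claimed").
Base order: Rosa had believed that the curator had suspected that Hugo claimed that which broker slept.

13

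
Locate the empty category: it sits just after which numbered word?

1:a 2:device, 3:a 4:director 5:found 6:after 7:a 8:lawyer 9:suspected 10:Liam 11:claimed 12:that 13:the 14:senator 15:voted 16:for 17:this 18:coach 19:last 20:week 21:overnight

5

The displaced element is "a device" (word 2).
It functions as the direct object of "found", so the gap sits immediately after word 5 ("found").
Base order: A director found a device after a lawyer suspected Liam claimed that the senator voted for this coach last week overnight.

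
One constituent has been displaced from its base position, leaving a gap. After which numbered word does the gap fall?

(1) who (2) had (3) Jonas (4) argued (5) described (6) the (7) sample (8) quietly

4

The displaced element is "who" (word 1).
It is linked across 1 clause boundary (Ø).
It functions as the subject of "described", so the gap sits immediately after word 4 ("argued").
Base order: Jonas had argued that who described the sample quietly.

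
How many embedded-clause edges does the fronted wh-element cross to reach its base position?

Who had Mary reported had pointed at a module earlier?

1

"who" is extracted from the subject of "pointed".
Boundaries crossed, outermost first: [Ø] — 1 in total.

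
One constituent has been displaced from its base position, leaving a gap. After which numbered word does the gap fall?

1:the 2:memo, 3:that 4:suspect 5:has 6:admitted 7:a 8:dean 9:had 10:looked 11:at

11

The displaced element is "the memo" (word 2).
It is linked across 1 clause boundary (Ø).
It functions as the object of the preposition "at" of "looked", so the gap sits immediately after word 11 ("at").
Base order: That suspect has admitted a dean had looked at the memo.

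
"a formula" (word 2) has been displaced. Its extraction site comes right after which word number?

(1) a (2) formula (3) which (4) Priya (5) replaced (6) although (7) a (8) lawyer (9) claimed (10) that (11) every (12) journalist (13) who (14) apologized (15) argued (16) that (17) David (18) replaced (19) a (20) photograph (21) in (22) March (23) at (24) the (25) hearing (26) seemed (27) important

5

The displaced element is "a formula" (word 2).
It functions as the direct object of "replaced", so the gap sits immediately after word 5 ("replaced").
Base order: Priya replaced a formula although a lawyer claimed that every journalist who apologized argued that David replaced a photograph in March at the hearing.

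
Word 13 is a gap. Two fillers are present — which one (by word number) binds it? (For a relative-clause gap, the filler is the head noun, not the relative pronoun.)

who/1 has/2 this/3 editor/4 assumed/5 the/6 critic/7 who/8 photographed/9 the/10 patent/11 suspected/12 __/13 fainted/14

The marked gap is the subject of "fainted".
Its filler is the fronted wh-phrase "who", at word 1.
(The other dependency links word 7 to a gap after word 8.)

1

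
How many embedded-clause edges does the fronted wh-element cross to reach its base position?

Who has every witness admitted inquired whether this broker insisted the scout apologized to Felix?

"who" is extracted from the subject of "inquired".
Boundaries crossed, outermost first: [Ø] — 1 in total.

1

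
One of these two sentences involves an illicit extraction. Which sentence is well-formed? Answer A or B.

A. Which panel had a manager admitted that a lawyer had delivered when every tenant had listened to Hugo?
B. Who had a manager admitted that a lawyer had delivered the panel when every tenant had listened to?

In B, the wh-phrase is extracted from inside an adjunct island (introduced by "when"), which blocks movement.
In A, the extraction path crosses only that-complement boundaries, which are transparent.
So A is grammatical.

A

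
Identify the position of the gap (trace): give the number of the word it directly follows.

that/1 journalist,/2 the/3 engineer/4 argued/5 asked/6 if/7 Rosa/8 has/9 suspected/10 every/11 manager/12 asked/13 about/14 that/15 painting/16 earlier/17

The displaced element is "that journalist" (word 2).
It is linked across 1 clause boundary (Ø).
It functions as the subject of "asked", so the gap sits immediately after word 5 ("argued").
Base order: The engineer argued that that journalist asked if Rosa has suspected every manager asked about that painting earlier.

5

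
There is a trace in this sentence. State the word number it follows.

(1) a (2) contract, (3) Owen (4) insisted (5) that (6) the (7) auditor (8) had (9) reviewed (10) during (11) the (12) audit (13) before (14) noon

9

The displaced element is "a contract" (word 2).
It is linked across 1 clause boundary (that).
It functions as the direct object of "reviewed", so the gap sits immediately after word 9 ("reviewed").
Base order: Owen insisted that the auditor had reviewed a contract during the audit before noon.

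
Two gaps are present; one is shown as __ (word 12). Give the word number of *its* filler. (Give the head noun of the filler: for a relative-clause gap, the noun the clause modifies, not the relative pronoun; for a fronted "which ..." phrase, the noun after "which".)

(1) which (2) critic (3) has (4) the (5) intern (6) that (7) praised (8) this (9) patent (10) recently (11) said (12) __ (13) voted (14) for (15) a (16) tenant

The marked gap is the subject of "voted".
Its filler is the fronted wh-phrase "which critic", at word 2.
(The other dependency links word 5 to a gap after word 6.)

2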